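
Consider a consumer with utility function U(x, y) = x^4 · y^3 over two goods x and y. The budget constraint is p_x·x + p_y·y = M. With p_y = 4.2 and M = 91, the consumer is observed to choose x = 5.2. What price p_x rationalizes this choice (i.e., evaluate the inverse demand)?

MU_x/MU_y = (4·y)/(3·x); tangency sets this equal to p_x/p_y.
Rearranging, p_y·y = (3/4)·p_x·x. Substituting into the budget gives p_x·x·(1 + (3/4)) = M.
Demand: x*(p_x,p_y,M) = 4/7·M/p_x and y* = 3/7·M/p_y.
Set x* = 5.2 in the demand function and solve for p_x: p_x = 10.

p_x = 10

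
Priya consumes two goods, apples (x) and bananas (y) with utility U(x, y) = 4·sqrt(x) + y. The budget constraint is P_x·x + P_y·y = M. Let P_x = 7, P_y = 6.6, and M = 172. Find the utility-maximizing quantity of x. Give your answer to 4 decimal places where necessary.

x* = 3.5559

MU_x = 2/√x, MU_y = 1. Tangency: 2/√x = P_x/P_y.
Thus x* = (2·P_y/P_x)² — independent of M — with the rest of income spent on y.
Plugging in: x* = (2·6.6/7)² = 3.5559.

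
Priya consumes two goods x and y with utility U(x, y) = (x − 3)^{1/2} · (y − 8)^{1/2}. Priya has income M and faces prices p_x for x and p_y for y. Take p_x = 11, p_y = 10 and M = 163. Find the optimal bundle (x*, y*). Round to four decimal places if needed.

MRS = (y−8)/(x−3). Tangency with p_x/p_y gives y−8 = (p_x/p_y)·(x−3).
Substituting into the budget: x* = 3 + 0.5·(M − 3·p_x − 8·p_y)/p_x, and y* = 8 + 0.5·(…)/p_y.
Discretionary income = 163 − 3·11 − 8·10 = 50; x* = 3 + 0.5·50/11 = 5.2727; y* = 8 + 0.5·50/10 = 10.5.

x* = 5.2727, y* = 10.5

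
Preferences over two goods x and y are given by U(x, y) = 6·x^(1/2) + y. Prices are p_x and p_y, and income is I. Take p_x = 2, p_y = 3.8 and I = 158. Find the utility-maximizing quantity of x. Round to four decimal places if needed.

Utility is quasi-linear in y; the FOC for x is 3/√x = p_x/p_y.
Solve: √x = 3·p_y/p_x, so x*(p_x,p_y) = (3·p_y/p_x)², and y* = (I − p_x·x*)/p_y.
Plugging in: x* = (3·3.8/2)² = 32.49.

x* = 32.49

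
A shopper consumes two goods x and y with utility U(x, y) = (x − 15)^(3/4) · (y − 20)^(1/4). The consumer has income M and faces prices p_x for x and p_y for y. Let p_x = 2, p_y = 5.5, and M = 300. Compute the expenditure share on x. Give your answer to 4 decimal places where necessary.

Substituting into the budget: x* = 15 + 0.75·(M − 15·p_x − 20·p_y)/p_x, and y* = 20 + 0.25·(…)/p_y.
Discretionary income = 300 − 15·2 − 20·5.5 = 160; x* = 15 + 0.75·160/2 = 75; y* = 20 + 0.25·160/5.5 = 27.2727.
Expenditure on x: 2·75 = 150; share = 0.5.

share on x = 0.5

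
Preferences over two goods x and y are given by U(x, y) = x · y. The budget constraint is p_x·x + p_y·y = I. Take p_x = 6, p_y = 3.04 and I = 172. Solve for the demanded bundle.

x* = 14.3333, y* = 28.2895

At p_x=6, p_y=3.04, I=172: x* = 0.5·172/6 = 14.3333, y* = 28.2895.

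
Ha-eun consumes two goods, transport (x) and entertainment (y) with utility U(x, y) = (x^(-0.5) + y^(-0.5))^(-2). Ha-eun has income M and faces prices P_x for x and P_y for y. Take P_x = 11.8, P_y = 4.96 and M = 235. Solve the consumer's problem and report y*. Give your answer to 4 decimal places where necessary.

From the CES first-order condition, (y/x)^(1.5) = P_x/P_y.
Hence y/x = (P_x/P_y)^(1/(1.5)), i.e. raised to the 2/3 power.
With the ratio pinned down, the budget gives x* = M/(P_x + P_y·(y/x)) and y* = (y/x)·x*.
Numerically y/x = 1.782106, so x* = 235/(11.8 + 4.96·1.782106) = 11.3861 and y* = 1.782106·11.3861 = 20.2912.

y* = 20.2912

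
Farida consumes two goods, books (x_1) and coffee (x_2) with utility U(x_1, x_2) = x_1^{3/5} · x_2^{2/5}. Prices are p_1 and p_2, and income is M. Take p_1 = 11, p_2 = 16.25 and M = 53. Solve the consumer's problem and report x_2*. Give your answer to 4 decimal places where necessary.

Tangency: MRS = (3/2)·x_2/x_1 = p_1/p_2.
Rearranging, p_2·x_2 = (2/3)·p_1·x_1. Substituting into the budget gives p_1·x_1·(1 + (2/3)) = M.
Demand: x_1*(p_1,p_2,M) = 0.6·M/p_1 and x_2* = 0.4·M/p_2.
At p_1=11, p_2=16.25, M=53: x_2* = 0.4·53/16.25 = 1.3046.

x_2* = 1.3046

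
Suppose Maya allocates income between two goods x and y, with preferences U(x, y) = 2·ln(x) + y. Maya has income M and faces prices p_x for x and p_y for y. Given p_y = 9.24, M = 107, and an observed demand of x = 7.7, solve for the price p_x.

p_x = 2.4

MU_x = 2/x, MU_y = 1. Tangency: 2/x = p_x/p_y.
So x*(p_x,p_y) = 2·p_y/p_x, independent of income; and y* = (M − 2·p_y)/p_y.
Set x* = 7.7 in the demand function and solve for p_x: p_x = 2.4.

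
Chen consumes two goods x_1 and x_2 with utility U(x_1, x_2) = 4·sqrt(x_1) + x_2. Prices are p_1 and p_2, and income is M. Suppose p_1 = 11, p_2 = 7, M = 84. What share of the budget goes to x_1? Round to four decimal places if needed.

MU_x_1 = 2/√x_1, MU_x_2 = 1. Tangency: 2/√x_1 = p_1/p_2.
Solve: √x_1 = 2·p_2/p_1, so x_1*(p_1,p_2) = (2·p_2/p_1)², and x_2* = (M − p_1·x_1*)/p_2.
Plugging in: x_1* = (2·7/11)² = 1.6198, x_2* = 9.4545.
Expenditure on x_1: 11·1.6198 = 17.8182; share = 0.2121.

share on x_1 = 0.2121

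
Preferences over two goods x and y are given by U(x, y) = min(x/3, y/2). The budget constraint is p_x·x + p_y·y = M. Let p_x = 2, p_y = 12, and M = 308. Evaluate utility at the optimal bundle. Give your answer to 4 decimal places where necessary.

Leontief preferences: the optimum is at the kink where x/3 = y/2, i.e. y = (2/3)·x.
Budget: p_x·x + p_y·(2/3)·x = M, so (3·p_x + 2·p_y)·x = 3·M.
Demand: x*(p_x,p_y,M) = 3·M/(3·p_x + 2·p_y), y* = 2·M/(3·p_x + 2·p_y).
Here 3·2 + 2·12 = 30, giving x* = 30.8 and y* = 20.5333.
Utility at the optimum: U(30.8, 20.5333) = 10.2667.

V = 10.2667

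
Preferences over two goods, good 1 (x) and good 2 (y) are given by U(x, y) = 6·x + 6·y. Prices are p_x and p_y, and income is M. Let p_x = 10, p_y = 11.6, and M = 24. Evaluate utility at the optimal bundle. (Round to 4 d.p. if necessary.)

V = 14.4

Perfect substitutes: compare marginal utility per dollar. 6/p_x vs 6/p_y → 0.6 vs 0.5172.
x gives more utility per dollar, so spend all income on x: x* = M/p_x, y* = 0.
Numerically: x* = 2.4, y* = 0.
Utility at the optimum: U(2.4, 0) = 14.4.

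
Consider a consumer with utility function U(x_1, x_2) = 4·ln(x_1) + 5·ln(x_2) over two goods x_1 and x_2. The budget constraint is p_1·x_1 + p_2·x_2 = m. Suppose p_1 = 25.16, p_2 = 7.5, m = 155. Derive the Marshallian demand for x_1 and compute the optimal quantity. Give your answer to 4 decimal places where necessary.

x_1* = 2.738

MU_x_1/MU_x_2 = (4·x_2)/(5·x_1); tangency sets this equal to p_1/p_2.
So 4·p_2·x_2 = 5·p_1·x_1; combined with the budget, a share 4/9 of income goes to x_1.
Demand: x_1*(p_1,p_2,m) = 4/9·m/p_1 and x_2* = 5/9·m/p_2.
At p_1=25.16, p_2=7.5, m=155: x_1* = 4/9·155/25.16 = 2.738.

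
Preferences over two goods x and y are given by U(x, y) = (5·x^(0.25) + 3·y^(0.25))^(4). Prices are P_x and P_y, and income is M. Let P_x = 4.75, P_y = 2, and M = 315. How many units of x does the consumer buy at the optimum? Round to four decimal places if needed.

x* = 39.5871

Numerically y/x = 1.603565, so x* = 315/(4.75 + 2·1.603565) = 39.5871.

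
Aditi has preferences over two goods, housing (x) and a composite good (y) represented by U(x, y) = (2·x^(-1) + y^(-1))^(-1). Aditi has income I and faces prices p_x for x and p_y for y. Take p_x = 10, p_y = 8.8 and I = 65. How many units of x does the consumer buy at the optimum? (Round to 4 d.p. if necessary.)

x* = 3.9078

With the ratio pinned down, the budget gives x* = I/(p_x + p_y·(y/x)) and y* = (y/x)·x*.
Numerically y/x = 0.753778, so x* = 65/(10 + 8.8·0.753778) = 3.9078.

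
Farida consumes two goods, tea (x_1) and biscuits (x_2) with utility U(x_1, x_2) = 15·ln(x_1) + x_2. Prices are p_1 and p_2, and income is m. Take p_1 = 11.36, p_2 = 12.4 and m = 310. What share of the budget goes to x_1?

So x_1*(p_1,p_2) = 15·p_2/p_1, independent of income; and x_2* = (m − 15·p_2)/p_2.
At the given prices: x_1* = 15·12.4/11.36 = 16.3732, and x_2* = 10.
Expenditure on x_1: 11.36·16.3732 = 186; share = 0.6.

share on x_1 = 0.6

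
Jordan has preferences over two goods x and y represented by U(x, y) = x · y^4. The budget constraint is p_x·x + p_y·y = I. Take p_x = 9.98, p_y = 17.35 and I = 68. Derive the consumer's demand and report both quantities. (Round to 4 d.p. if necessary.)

Tangency: MRS = (1/4)·y/x = p_x/p_y.
Rearranging, p_y·y = 4·p_x·x. Substituting into the budget gives p_x·x·(1 + 4) = I.
Demand: x*(p_x,p_y,I) = 0.2·I/p_x and y* = 0.8·I/p_y.
At p_x=9.98, p_y=17.35, I=68: x* = 0.2·68/9.98 = 1.3627, y* = 3.1354.

x* = 1.3627, y* = 3.1354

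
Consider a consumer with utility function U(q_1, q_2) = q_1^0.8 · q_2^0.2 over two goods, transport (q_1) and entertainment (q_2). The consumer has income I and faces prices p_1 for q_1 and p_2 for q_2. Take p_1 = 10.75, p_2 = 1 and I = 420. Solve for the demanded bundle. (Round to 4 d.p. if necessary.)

q_1* = 31.2558, q_2* = 84

Tangency: MRS = 4·q_2/q_1 = p_1/p_2.
So 0.8·p_2·q_2 = 0.2·p_1·q_1; combined with the budget, a share 0.8 of income goes to q_1.
Demand: q_1*(p_1,p_2,I) = 0.8·I/p_1 and q_2* = 0.2·I/p_2.
At p_1=10.75, p_2=1, I=420: q_1* = 0.8·420/10.75 = 31.2558, q_2* = 84.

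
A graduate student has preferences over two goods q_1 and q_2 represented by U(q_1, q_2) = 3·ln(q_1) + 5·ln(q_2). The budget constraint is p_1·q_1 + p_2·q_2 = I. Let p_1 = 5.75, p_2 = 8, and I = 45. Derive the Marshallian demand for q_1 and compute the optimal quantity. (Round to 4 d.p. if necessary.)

MU_q_1/MU_q_2 = (3·q_2)/(5·q_1); tangency sets this equal to p_1/p_2.
Rearranging, p_2·q_2 = (5/3)·p_1·q_1. Substituting into the budget gives p_1·q_1·(1 + (5/3)) = I.
Demand: q_1*(p_1,p_2,I) = 0.375·I/p_1 and q_2* = 0.625·I/p_2.
At p_1=5.75, p_2=8, I=45: q_1* = 0.375·45/5.75 = 2.9348.

q_1* = 2.9348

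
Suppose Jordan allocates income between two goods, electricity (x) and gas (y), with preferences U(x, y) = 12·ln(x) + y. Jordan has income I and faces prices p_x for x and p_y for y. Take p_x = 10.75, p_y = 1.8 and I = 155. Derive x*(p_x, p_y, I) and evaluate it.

x* = 2.0093

MU_x = 12/x, MU_y = 1. Tangency: 12/x = p_x/p_y.
So x*(p_x,p_y) = 12·p_y/p_x, independent of income; and y* = (I − 12·p_y)/p_y.
At the given prices: x* = 12·1.8/10.75 = 2.0093.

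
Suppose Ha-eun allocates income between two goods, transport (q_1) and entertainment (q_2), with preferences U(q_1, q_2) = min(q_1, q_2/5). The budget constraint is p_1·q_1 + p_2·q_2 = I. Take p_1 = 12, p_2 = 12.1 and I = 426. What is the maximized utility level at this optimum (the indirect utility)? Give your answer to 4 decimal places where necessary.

With perfect complements, no substitution: consume in ratio q_1:q_2 = 1:5.
Budget: p_1·q_1 + p_2·5·q_1 = I, so (p_1 + 5·p_2)·q_1 = I.
Demand: q_1*(p_1,p_2,I) = I/(p_1 + 5·p_2), q_2* = 5·I/(p_1 + 5·p_2).
Here 12 + 5·12.1 = 72.5, giving q_1* = 5.8759 and q_2* = 29.3793.
Utility at the optimum: U(5.8759, 29.3793) = 5.8759.

V = 5.8759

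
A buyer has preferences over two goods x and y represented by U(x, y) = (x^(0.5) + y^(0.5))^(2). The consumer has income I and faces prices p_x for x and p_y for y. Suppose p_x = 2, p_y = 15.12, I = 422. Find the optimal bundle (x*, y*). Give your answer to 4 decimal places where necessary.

x* = 186.3505, y* = 3.2605

MRS = MU_x/MU_y = (y/x)^(0.5). Set equal to p_x/p_y.
Solve for the ratio: y/x = [p_x/p_y]^(2).
With the ratio pinned down, the budget gives x* = I/(p_x + p_y·(y/x)) and y* = (y/x)·x*.
Numerically y/x = 0.017497, so x* = 422/(2 + 15.12·0.017497) = 186.3505 and y* = 0.017497·186.3505 = 3.2605.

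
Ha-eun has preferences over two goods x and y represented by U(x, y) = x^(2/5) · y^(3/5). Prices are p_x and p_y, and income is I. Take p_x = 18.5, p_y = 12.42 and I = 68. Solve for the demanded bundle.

x* = 1.4703, y* = 3.285

Tangency: MRS = (2/3)·y/x = p_x/p_y.
So 0.4·p_y·y = 0.6·p_x·x; combined with the budget, a share 0.4 of income goes to x.
Demand: x*(p_x,p_y,I) = 0.4·I/p_x and y* = 0.6·I/p_y.
At p_x=18.5, p_y=12.42, I=68: x* = 0.4·68/18.5 = 1.4703, y* = 3.285.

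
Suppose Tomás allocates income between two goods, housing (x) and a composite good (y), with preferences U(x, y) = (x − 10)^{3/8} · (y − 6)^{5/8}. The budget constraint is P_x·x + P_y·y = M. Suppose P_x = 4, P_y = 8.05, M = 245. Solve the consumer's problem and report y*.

Let x' = x−10, y' = y−6. MRS = (3/5)·y'/x' = P_x/P_y.
Substituting into the budget: x* = 10 + 0.375·(M − 10·P_x − 6·P_y)/P_x, and y* = 6 + 0.625·(…)/P_y.
Discretionary income = 245 − 10·4 − 6·8.05 = 156.7; y* = 6 + 0.625·156.7/8.05 = 18.1661.

y* = 18.1661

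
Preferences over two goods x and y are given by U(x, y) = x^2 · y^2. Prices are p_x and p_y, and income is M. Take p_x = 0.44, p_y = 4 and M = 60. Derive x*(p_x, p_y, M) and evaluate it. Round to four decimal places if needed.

At p_x=0.44, p_y=4, M=60: x* = 0.5·60/0.44 = 68.1818.

x* = 68.1818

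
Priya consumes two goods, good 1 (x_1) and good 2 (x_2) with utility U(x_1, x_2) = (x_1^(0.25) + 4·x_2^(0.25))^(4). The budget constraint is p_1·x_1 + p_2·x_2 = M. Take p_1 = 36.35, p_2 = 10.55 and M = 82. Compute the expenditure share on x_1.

share on x_1 = 0.0944

MU_x_1 ∝ x_1^(-0.75), MU_x_2 ∝ 4·x_2^(-0.75), so MRS = (1/4)·(x_2/x_1)^(0.75) = p_1/p_2.
Solve for the ratio: x_2/x_1 = [4·p_1/p_2]^(4/3).
Substitute x_2 = (x_2/x_1)·x_1 into the budget: x_1* = M/(p_1 + p_2·(x_2/x_1)).
Numerically x_2/x_1 = 33.043238, so x_1* = 82/(36.35 + 10.55·33.043238) = 0.213 and x_2* = 33.043238·0.213 = 7.0386.
Expenditure on x_1: 36.35·0.213 = 7.743; share = 0.0944.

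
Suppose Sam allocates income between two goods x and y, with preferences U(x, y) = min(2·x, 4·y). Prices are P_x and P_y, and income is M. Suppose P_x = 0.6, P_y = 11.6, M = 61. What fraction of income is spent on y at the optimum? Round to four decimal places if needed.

share on y = 0.9062

Leontief preferences: the optimum is at the kink where x/4 = y/2, i.e. y = (1/2)·x.
Budget: P_x·x + P_y·(1/2)·x = M, so (4·P_x + 2·P_y)·x = 4·M.
Demand: x*(P_x,P_y,M) = 4·M/(4·P_x + 2·P_y), y* = 2·M/(4·P_x + 2·P_y).
Here 4·0.6 + 2·11.6 = 25.6, giving x* = 9.5312 and y* = 4.7656.
Expenditure on y: 11.6·4.7656 = 55.2812; share = 0.9062.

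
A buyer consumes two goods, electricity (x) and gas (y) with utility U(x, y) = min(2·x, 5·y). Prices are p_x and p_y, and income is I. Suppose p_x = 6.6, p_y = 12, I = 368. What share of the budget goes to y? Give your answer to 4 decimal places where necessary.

Here 5·6.6 + 2·12 = 57, giving x* = 32.2807 and y* = 12.9123.
Expenditure on y: 12·12.9123 = 154.9474; share = 0.4211.

share on y = 0.4211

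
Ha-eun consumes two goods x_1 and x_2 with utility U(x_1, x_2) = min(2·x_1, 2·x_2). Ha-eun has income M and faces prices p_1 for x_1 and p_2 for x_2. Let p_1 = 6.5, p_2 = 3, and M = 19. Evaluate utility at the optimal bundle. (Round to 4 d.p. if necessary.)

Demand: x_1*(p_1,p_2,M) = 2·M/(2·p_1 + 2·p_2), x_2* = 2·M/(2·p_1 + 2·p_2).
Here 2·6.5 + 2·3 = 19, giving x_1* = 2 and x_2* = 2.
Utility at the optimum: U(2, 2) = 4.

V = 4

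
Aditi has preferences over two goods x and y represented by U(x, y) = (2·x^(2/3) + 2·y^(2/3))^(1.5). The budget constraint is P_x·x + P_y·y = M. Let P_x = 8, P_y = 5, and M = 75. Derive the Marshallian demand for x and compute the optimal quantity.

x* = 2.6334

From the CES first-order condition, (y/x)^(1/3) = P_x/P_y.
Hence y/x = (P_x/P_y)^(1/(1/3)), i.e. raised to the 3 power.
With the ratio pinned down, the budget gives x* = M/(P_x + P_y·(y/x)) and y* = (y/x)·x*.
Numerically y/x = 4.096, so x* = 75/(8 + 5·4.096) = 2.6334.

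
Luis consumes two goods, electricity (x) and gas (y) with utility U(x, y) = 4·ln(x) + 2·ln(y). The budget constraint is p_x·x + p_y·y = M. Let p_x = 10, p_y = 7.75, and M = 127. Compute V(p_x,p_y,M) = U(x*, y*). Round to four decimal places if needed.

MU_x/MU_y = (4·y)/(2·x); tangency sets this equal to p_x/p_y.
Rearranging, p_y·y = (1/2)·p_x·x. Substituting into the budget gives p_x·x·(1 + (1/2)) = M.
Demand: x*(p_x,p_y,M) = 2/3·M/p_x and y* = 1/3·M/p_y.
At p_x=10, p_y=7.75, M=127: x* = 2/3·127/10 = 8.4667, y* = 5.4624.
Utility at the optimum: U(8.4667, 5.4624) = 11.9403.

V = 11.9403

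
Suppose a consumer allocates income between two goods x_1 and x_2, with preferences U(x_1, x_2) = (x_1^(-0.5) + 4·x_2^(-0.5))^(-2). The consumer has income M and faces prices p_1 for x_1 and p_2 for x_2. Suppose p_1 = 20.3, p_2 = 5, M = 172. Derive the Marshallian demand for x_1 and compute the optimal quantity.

x_1* = 3.2847

MRS = MU_x_1/MU_x_2 = (1/4)·(x_2/x_1)^(1.5). Set equal to p_1/p_2.
Hence x_2/x_1 = (4·p_1/p_2)^(1/(1.5)), i.e. raised to the 2/3 power.
Substitute x_2 = (x_2/x_1)·x_1 into the budget: x_1* = M/(p_1 + p_2·(x_2/x_1)).
Numerically x_2/x_1 = 6.412943, so x_1* = 172/(20.3 + 5·6.412943) = 3.2847.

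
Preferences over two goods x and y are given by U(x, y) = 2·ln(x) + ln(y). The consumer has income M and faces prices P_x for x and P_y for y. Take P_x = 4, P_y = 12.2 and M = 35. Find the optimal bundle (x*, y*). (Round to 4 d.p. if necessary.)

Demand: x*(P_x,P_y,M) = 2/3·M/P_x and y* = 1/3·M/P_y.
At P_x=4, P_y=12.2, M=35: x* = 2/3·35/4 = 5.8333, y* = 0.9563.

x* = 5.8333, y* = 0.9563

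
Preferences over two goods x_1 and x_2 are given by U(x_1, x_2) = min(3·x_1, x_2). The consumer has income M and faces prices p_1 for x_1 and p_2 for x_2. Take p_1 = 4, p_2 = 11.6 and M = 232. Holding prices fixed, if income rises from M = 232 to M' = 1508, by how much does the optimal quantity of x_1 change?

Δx_1* = 32.8866

With perfect complements, no substitution: consume in ratio x_1:x_2 = 1:3.
Budget: p_1·x_1 + p_2·3·x_1 = M, so (p_1 + 3·p_2)·x_1 = M.
Demand: x_1*(p_1,p_2,M) = M/(p_1 + 3·p_2), x_2* = 3·M/(p_1 + 3·p_2).
Here 4 + 3·11.6 = 38.8, giving x_1* = 5.9794.
At M' = 1508: x_1* = 38.866. Change: 38.866 − 5.9794 = 32.8866.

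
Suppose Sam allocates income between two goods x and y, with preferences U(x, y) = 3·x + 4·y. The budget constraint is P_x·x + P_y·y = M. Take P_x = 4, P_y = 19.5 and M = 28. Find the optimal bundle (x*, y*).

Linear utility — the consumer picks whichever good has higher MU/price: 3/4 = 0.75 vs 4/19.5 = 0.2051.
x gives more utility per dollar, so spend all income on x: x* = M/P_x, y* = 0.
Numerically: x* = 7, y* = 0.

x* = 7, y* = 0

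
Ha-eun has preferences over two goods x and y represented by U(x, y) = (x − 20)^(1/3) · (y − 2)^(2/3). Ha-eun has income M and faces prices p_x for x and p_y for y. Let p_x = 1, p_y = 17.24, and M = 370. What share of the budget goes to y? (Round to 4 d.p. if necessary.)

share on y = 0.6617

Discretionary income = 370 − 20·1 − 2·17.24 = 315.52; x* = 20 + 1/3·315.52/1 = 125.1733; y* = 2 + 2/3·315.52/17.24 = 14.2011.
Expenditure on y: 17.24·14.2011 = 244.8267; share = 0.6617.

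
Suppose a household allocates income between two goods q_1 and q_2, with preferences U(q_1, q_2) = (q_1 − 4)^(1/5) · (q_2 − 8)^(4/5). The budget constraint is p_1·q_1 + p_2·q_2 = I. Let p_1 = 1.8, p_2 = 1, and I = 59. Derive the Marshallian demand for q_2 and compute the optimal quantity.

Let q_1' = q_1−4, q_2' = q_2−8. MRS = (1/4)·q_2'/q_1' = p_1/p_2.
After buying the subsistence bundle (4, 8), a share 0.2 of the remaining income goes to q_1: q_1* = 4 + 0.2·(I − 4p_1 − 8p_2)/p_1.
Discretionary income = 59 − 4·1.8 − 8·1 = 43.8; q_2* = 8 + 0.8·43.8/1 = 43.04.

q_2* = 43.04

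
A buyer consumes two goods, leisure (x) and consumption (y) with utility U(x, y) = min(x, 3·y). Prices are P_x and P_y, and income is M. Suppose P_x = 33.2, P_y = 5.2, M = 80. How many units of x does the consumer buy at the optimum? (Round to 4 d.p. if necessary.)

x* = 2.2901

Leontief preferences: the optimum is at the kink where x/3 = y/1, i.e. y = (1/3)·x.
Budget: P_x·x + P_y·(1/3)·x = M, so (3·P_x + P_y)·x = 3·M.
Demand: x*(P_x,P_y,M) = 3·M/(3·P_x + P_y), y* = M/(3·P_x + P_y).
Here 3·33.2 + 5.2 = 104.8, giving x* = 2.2901.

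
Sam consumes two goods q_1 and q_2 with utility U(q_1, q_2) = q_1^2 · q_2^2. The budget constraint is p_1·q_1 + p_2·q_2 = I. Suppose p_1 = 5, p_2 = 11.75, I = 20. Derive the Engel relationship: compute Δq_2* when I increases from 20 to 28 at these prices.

Δq_2* = 0.3404

MU_q_1/MU_q_2 = (2·q_2)/(2·q_1); tangency sets this equal to p_1/p_2.
So 2·p_2·q_2 = 2·p_1·q_1; combined with the budget, a share 0.5 of income goes to q_1.
Demand: q_1*(p_1,p_2,I) = 0.5·I/p_1 and q_2* = 0.5·I/p_2.
At p_1=5, p_2=11.75, I=20: q_2* = 0.5·20/11.75 = 0.8511.
At I' = 28: q_2* = 1.1915. Change: 1.1915 − 0.8511 = 0.3404.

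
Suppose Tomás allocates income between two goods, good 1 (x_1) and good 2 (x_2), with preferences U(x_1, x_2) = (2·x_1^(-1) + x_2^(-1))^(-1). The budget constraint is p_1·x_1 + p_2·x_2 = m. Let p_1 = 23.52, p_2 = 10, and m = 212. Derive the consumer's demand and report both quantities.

x_1* = 6.1692, x_2* = 6.6901

From the CES first-order condition, 2·(x_2/x_1)^(2) = p_1/p_2.
Hence x_2/x_1 = ((1/2)·p_1/p_2)^(1/(2)), i.e. raised to the 0.5 power.
Substitute x_2 = (x_2/x_1)·x_1 into the budget: x_1* = m/(p_1 + p_2·(x_2/x_1)).
Numerically x_2/x_1 = 1.084435, so x_1* = 212/(23.52 + 10·1.084435) = 6.1692 and x_2* = 1.084435·6.1692 = 6.6901.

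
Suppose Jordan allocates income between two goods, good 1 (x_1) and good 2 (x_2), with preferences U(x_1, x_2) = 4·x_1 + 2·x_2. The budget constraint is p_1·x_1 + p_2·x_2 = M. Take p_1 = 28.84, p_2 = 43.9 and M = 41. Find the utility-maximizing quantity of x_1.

Perfect substitutes: compare marginal utility per dollar. 4/p_1 vs 2/p_2 → 0.1387 vs 0.0456.
x_1 gives more utility per dollar, so spend all income on x_1: x_1* = M/p_1, x_2* = 0.
Numerically: x_1* = 1.4216, x_2* = 0.

x_1* = 1.4216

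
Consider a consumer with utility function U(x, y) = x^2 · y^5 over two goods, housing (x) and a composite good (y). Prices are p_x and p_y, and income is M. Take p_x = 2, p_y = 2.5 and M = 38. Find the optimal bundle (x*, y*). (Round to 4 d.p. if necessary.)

Demand: x*(p_x,p_y,M) = 2/7·M/p_x and y* = 5/7·M/p_y.
At p_x=2, p_y=2.5, M=38: x* = 2/7·38/2 = 5.4286, y* = 10.8571.

x* = 5.4286, y* = 10.8571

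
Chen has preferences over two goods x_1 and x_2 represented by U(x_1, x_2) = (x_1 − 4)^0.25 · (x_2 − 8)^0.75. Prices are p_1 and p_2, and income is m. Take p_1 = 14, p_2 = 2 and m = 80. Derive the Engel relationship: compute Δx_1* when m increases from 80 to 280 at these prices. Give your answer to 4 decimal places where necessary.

Δx_1* = 3.5714

Let x_1' = x_1−4, x_2' = x_2−8. MRS = (1/3)·x_2'/x_1' = p_1/p_2.
After buying the subsistence bundle (4, 8), a share 0.25 of the remaining income goes to x_1: x_1* = 4 + 0.25·(m − 4p_1 − 8p_2)/p_1.
Discretionary income = 80 − 4·14 − 8·2 = 8; x_1* = 4 + 0.25·8/14 = 4.1429.
At m' = 280: x_1* = 7.7143. Change: 7.7143 − 4.1429 = 3.5714.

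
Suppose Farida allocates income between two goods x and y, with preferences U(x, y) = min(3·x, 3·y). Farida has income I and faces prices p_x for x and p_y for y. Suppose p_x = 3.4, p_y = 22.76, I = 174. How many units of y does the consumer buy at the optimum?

Leontief preferences: the optimum is at the kink where x/3 = y/3, i.e. y = x.
Budget: p_x·x + p_y·x = I, so (3·p_x + 3·p_y)·x = 3·I.
Demand: x*(p_x,p_y,I) = 3·I/(3·p_x + 3·p_y), y* = 3·I/(3·p_x + 3·p_y).
Here 3·3.4 + 3·22.76 = 78.48, giving y* = 6.6514.

y* = 6.6514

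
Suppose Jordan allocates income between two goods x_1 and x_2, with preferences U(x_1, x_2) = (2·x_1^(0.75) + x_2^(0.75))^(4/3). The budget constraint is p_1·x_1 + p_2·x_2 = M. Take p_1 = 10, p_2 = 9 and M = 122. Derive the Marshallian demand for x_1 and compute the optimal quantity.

MRS = MU_x_1/MU_x_2 = 2·(x_2/x_1)^(0.25). Set equal to p_1/p_2.
Solve for the ratio: x_2/x_1 = [(1/2)·p_1/p_2]^(4).
Substitute x_2 = (x_2/x_1)·x_1 into the budget: x_1* = M/(p_1 + p_2·(x_2/x_1)).
Numerically x_2/x_1 = 0.09526, so x_1* = 122/(10 + 9·0.09526) = 11.2366.

x_1* = 11.2366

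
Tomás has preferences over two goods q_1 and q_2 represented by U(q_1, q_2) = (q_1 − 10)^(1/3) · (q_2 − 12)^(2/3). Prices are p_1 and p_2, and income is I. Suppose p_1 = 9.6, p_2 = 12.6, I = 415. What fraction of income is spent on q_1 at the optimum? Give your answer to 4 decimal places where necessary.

This is Cobb-Douglas in (q_1−10, q_2−12): tangency gives 1/3·p_2·(q_2−12) = 2/3·p_1·(q_1−10).
Substituting into the budget: q_1* = 10 + 1/3·(I − 10·p_1 − 12·p_2)/p_1, and q_2* = 12 + 2/3·(…)/p_2.
Discretionary income = 415 − 10·9.6 − 12·12.6 = 167.8; q_1* = 10 + 1/3·167.8/9.6 = 15.8264; q_2* = 12 + 2/3·167.8/12.6 = 20.8783.
Expenditure on q_1: 9.6·15.8264 = 151.9333; share = 0.3661.

share on q_1 = 0.3661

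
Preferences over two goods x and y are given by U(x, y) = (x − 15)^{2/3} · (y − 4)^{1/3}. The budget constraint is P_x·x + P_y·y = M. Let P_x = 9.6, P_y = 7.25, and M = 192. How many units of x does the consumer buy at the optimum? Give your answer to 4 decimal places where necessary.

x* = 16.3194

After buying the subsistence bundle (15, 4), a share 2/3 of the remaining income goes to x: x* = 15 + 2/3·(M − 15P_x − 4P_y)/P_x.
Discretionary income = 192 − 15·9.6 − 4·7.25 = 19; x* = 15 + 2/3·19/9.6 = 16.3194.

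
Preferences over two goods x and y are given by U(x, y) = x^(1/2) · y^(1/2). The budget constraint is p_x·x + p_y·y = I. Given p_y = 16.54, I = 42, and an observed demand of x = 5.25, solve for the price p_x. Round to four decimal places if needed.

p_x = 4

The MRS is y/x. Set MRS = p_x/p_y.
So 0.5·p_y·y = 0.5·p_x·x; combined with the budget, a share 0.5 of income goes to x.
Demand: x*(p_x,p_y,I) = 0.5·I/p_x and y* = 0.5·I/p_y.
Set x* = 5.25 in the demand function and solve for p_x: p_x = 4.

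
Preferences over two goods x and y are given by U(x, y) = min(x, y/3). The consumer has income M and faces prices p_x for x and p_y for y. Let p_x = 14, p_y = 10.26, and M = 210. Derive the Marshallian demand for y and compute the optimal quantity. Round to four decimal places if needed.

With perfect complements, no substitution: consume in ratio x:y = 1:3.
Budget: p_x·x + p_y·3·x = M, so (p_x + 3·p_y)·x = M.
Demand: x*(p_x,p_y,M) = M/(p_x + 3·p_y), y* = 3·M/(p_x + 3·p_y).
Here 14 + 3·10.26 = 44.78, giving y* = 14.0688.

y* = 14.0688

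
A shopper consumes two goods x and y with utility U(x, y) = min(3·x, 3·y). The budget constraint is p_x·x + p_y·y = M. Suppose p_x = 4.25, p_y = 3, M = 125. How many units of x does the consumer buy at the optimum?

With perfect complements, no substitution: consume in ratio x:y = 3:3.
Budget: p_x·x + p_y·x = M, so (3·p_x + 3·p_y)·x = 3·M.
Demand: x*(p_x,p_y,M) = 3·M/(3·p_x + 3·p_y), y* = 3·M/(3·p_x + 3·p_y).
Here 3·4.25 + 3·3 = 21.75, giving x* = 17.2414.

x* = 17.2414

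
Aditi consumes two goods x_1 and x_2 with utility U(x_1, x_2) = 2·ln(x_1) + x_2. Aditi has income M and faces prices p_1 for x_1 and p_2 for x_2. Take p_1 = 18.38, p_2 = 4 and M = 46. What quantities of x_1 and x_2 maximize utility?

At the given prices: x_1* = 2·4/18.38 = 0.4353, and x_2* = 9.5.

x_1* = 0.4353, x_2* = 9.5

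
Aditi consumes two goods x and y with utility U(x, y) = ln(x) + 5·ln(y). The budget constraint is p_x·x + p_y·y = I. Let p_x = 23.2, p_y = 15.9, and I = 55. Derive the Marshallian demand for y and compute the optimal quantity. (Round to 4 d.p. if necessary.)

Tangency: MRS = (1/5)·y/x = p_x/p_y.
Rearranging, p_y·y = 5·p_x·x. Substituting into the budget gives p_x·x·(1 + 5) = I.
Demand: x*(p_x,p_y,I) = 1/6·I/p_x and y* = 5/6·I/p_y.
At p_x=23.2, p_y=15.9, I=55: y* = 5/6·55/15.9 = 2.8826.

y* = 2.8826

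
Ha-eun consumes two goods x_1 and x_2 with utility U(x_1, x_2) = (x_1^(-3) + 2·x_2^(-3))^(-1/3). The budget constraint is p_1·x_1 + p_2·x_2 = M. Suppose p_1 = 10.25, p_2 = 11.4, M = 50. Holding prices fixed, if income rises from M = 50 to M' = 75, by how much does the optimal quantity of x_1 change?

Δx_1* = 1.066

From the CES first-order condition, (1/2)·(x_2/x_1)^(4) = p_1/p_2.
Hence x_2/x_1 = (2·p_1/p_2)^(1/(4)), i.e. raised to the 0.25 power.
With the ratio pinned down, the budget gives x_1* = M/(p_1 + p_2·(x_2/x_1)) and x_2* = (x_2/x_1)·x_1*.
Numerically x_2/x_1 = 1.15801, so x_1* = 50/(10.25 + 11.4·1.15801) = 2.1321.
At M' = 75: x_1* = 3.1981. Change: 3.1981 − 2.1321 = 1.066.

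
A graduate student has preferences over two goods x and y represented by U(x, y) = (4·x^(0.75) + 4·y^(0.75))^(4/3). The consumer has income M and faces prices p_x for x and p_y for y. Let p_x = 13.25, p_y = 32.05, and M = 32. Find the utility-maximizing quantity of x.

x* = 2.2557

MU_x ∝ 4·x^(-0.25), MU_y ∝ 4·y^(-0.25), so MRS = (y/x)^(0.25) = p_x/p_y.
Hence y/x = (p_x/p_y)^(1/(0.25)), i.e. raised to the 4 power.
With the ratio pinned down, the budget gives x* = M/(p_x + p_y·(y/x)) and y* = (y/x)·x*.
Numerically y/x = 0.029211, so x* = 32/(13.25 + 32.05·0.029211) = 2.2557.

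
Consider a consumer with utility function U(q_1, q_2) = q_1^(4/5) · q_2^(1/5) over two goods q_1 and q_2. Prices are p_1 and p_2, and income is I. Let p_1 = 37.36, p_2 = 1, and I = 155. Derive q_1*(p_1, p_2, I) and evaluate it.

q_1* = 3.3191

MU_q_1/MU_q_2 = (0.8·q_2)/(0.2·q_1); tangency sets this equal to p_1/p_2.
Rearranging, p_2·q_2 = (1/4)·p_1·q_1. Substituting into the budget gives p_1·q_1·(1 + (1/4)) = I.
Demand: q_1*(p_1,p_2,I) = 0.8·I/p_1 and q_2* = 0.2·I/p_2.
At p_1=37.36, p_2=1, I=155: q_1* = 0.8·155/37.36 = 3.3191.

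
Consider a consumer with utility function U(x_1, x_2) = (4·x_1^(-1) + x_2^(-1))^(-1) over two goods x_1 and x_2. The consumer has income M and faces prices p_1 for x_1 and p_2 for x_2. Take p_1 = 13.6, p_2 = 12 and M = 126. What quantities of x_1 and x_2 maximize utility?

MRS = MU_x_1/MU_x_2 = 4·(x_2/x_1)^(2). Set equal to p_1/p_2.
Solve for the ratio: x_2/x_1 = [(1/4)·p_1/p_2]^(0.5).
Substitute x_2 = (x_2/x_1)·x_1 into the budget: x_1* = M/(p_1 + p_2·(x_2/x_1)).
Numerically x_2/x_1 = 0.532291, so x_1* = 126/(13.6 + 12·0.532291) = 6.3039 and x_2* = 0.532291·6.3039 = 3.3555.

x_1* = 6.3039, x_2* = 3.3555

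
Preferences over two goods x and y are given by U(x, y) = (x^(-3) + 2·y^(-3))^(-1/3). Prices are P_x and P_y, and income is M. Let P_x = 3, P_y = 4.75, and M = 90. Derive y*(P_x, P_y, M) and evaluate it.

y* = 11.8737

With the ratio pinned down, the budget gives x* = M/(P_x + P_y·(y/x)) and y* = (y/x)·x*.
Numerically y/x = 1.060143, so x* = 90/(3 + 4.75·1.060143) = 11.2 and y* = 1.060143·11.2 = 11.8737.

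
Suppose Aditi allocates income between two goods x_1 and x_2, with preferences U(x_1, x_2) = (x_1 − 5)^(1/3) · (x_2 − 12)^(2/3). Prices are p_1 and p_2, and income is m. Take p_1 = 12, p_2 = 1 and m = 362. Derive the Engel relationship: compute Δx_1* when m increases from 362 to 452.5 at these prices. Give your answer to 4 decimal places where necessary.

Δx_1* = 2.5139

Let x_1' = x_1−5, x_2' = x_2−12. MRS = (1/2)·x_2'/x_1' = p_1/p_2.
Substituting into the budget: x_1* = 5 + 1/3·(m − 5·p_1 − 12·p_2)/p_1, and x_2* = 12 + 2/3·(…)/p_2.
Discretionary income = 362 − 5·12 − 12·1 = 290; x_1* = 5 + 1/3·290/12 = 13.0556.
At m' = 452.5: x_1* = 15.5694. Change: 15.5694 − 13.0556 = 2.5139.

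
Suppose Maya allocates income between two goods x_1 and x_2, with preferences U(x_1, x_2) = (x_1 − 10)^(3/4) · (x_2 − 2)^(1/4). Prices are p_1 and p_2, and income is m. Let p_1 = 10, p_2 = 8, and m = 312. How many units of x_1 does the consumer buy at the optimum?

x_1* = 24.7

MRS = 3·(x_2−2)/(x_1−10). Tangency with p_1/p_2 gives x_2−2 = (1/3)·(p_1/p_2)·(x_1−10).
Substituting into the budget: x_1* = 10 + 0.75·(m − 10·p_1 − 2·p_2)/p_1, and x_2* = 2 + 0.25·(…)/p_2.
Discretionary income = 312 − 10·10 − 2·8 = 196; x_1* = 10 + 0.75·196/10 = 24.7.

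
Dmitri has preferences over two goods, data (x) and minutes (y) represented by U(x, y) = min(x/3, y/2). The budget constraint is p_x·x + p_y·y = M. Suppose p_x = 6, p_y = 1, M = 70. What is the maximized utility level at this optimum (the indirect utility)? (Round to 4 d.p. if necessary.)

Leontief preferences: the optimum is at the kink where x/3 = y/2, i.e. y = (2/3)·x.
Budget: p_x·x + p_y·(2/3)·x = M, so (3·p_x + 2·p_y)·x = 3·M.
Demand: x*(p_x,p_y,M) = 3·M/(3·p_x + 2·p_y), y* = 2·M/(3·p_x + 2·p_y).
Here 3·6 + 2·1 = 20, giving x* = 10.5 and y* = 7.
Utility at the optimum: U(10.5, 7) = 3.5.

V = 3.5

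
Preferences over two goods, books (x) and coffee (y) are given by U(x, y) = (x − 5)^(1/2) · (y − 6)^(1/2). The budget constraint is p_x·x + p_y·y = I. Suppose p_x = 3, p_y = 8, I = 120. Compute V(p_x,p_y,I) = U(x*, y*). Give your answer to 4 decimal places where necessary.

V = 5.8175

Discretionary income = 120 − 5·3 − 6·8 = 57; x* = 5 + 0.5·57/3 = 14.5; y* = 6 + 0.5·57/8 = 9.5625.
Utility at the optimum: U(14.5, 9.5625) = 5.8175.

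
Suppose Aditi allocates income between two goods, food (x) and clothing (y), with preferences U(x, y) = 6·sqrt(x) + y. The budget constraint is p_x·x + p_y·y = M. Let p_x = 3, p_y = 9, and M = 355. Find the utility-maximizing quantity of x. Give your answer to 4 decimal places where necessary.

x* = 81

Utility is quasi-linear in y; the FOC for x is 3/√x = p_x/p_y.
Solve: √x = 3·p_y/p_x, so x*(p_x,p_y) = (3·p_y/p_x)², and y* = (M − p_x·x*)/p_y.
Plugging in: x* = (3·9/3)² = 81.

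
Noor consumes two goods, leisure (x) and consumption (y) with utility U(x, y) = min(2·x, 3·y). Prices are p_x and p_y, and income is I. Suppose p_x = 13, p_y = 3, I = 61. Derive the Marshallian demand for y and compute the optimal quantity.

y* = 2.7111

Demand: x*(p_x,p_y,I) = 3·I/(3·p_x + 2·p_y), y* = 2·I/(3·p_x + 2·p_y).
Here 3·13 + 2·3 = 45, giving y* = 2.7111.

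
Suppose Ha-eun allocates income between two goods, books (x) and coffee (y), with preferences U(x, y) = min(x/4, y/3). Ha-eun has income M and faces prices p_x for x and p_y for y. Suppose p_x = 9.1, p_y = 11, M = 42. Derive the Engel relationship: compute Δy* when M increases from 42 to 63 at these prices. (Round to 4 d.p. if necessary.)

Demand: x*(p_x,p_y,M) = 4·M/(4·p_x + 3·p_y), y* = 3·M/(4·p_x + 3·p_y).
Here 4·9.1 + 3·11 = 69.4, giving y* = 1.8156.
At M' = 63: y* = 2.7233. Change: 2.7233 − 1.8156 = 0.9078.

Δy* = 0.9078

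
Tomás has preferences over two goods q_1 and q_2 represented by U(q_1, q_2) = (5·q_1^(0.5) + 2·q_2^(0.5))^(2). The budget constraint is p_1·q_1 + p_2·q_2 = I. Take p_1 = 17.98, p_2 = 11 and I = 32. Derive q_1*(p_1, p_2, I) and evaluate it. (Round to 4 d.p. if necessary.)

MU_q_1 ∝ 5·q_1^(-0.5), MU_q_2 ∝ 2·q_2^(-0.5), so MRS = (5/2)·(q_2/q_1)^(0.5) = p_1/p_2.
Solve for the ratio: q_2/q_1 = [(2/5)·p_1/p_2]^(2).
With the ratio pinned down, the budget gives q_1* = I/(p_1 + p_2·(q_2/q_1)) and q_2* = (q_2/q_1)·q_1*.
Numerically q_2/q_1 = 0.427478, so q_1* = 32/(17.98 + 11·0.427478) = 1.4108.

q_1* = 1.4108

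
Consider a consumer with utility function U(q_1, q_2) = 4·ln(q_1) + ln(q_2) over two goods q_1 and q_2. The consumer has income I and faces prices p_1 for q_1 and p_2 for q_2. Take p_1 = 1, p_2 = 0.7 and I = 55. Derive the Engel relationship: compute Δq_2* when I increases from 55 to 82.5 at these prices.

Δq_2* = 7.8571

Demand: q_1*(p_1,p_2,I) = 0.8·I/p_1 and q_2* = 0.2·I/p_2.
At p_1=1, p_2=0.7, I=55: q_2* = 0.2·55/0.7 = 15.7143.
At I' = 82.5: q_2* = 23.5714. Change: 23.5714 − 15.7143 = 7.8571.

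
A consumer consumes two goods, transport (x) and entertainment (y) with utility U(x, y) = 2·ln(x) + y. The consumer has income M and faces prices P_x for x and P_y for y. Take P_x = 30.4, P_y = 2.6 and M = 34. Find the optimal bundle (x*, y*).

x* = 0.1711, y* = 11.0769

At the given prices: x* = 2·2.6/30.4 = 0.1711, and y* = 11.0769.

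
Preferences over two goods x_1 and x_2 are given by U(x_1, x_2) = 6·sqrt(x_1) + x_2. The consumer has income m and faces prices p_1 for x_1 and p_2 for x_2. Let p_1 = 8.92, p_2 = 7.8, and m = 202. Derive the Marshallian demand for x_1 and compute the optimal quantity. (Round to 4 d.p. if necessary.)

x_1* = 6.8818

Utility is quasi-linear in x_2; the FOC for x_1 is 3/√x_1 = p_1/p_2.
Solve: √x_1 = 3·p_2/p_1, so x_1*(p_1,p_2) = (3·p_2/p_1)², and x_2* = (m − p_1·x_1*)/p_2.
Plugging in: x_1* = (3·7.8/8.92)² = 6.8818.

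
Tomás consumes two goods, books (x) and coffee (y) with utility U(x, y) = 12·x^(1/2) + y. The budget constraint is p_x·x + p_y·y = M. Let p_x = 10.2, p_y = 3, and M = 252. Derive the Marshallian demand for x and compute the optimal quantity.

Utility is quasi-linear in y; the FOC for x is 6/√x = p_x/p_y.
Thus x* = (6·p_y/p_x)² — independent of M — with the rest of income spent on y.
Plugging in: x* = (6·3/10.2)² = 3.1142.

x* = 3.1142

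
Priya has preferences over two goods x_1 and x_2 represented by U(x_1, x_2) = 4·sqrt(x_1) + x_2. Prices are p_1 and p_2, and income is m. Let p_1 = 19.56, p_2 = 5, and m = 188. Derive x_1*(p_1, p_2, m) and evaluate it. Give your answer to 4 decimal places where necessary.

x_1* = 0.2614

MU_x_1 = 2/√x_1, MU_x_2 = 1. Tangency: 2/√x_1 = p_1/p_2.
Thus x_1* = (2·p_2/p_1)² — independent of m — with the rest of income spent on x_2.
Plugging in: x_1* = (2·5/19.56)² = 0.2614.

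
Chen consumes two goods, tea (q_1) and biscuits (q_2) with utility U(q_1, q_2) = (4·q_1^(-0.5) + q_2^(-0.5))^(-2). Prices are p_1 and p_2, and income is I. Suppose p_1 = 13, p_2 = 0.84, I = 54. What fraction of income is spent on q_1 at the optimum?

From the CES first-order condition, 4·(q_2/q_1)^(1.5) = p_1/p_2.
Hence q_2/q_1 = ((1/4)·p_1/p_2)^(1/(1.5)), i.e. raised to the 2/3 power.
With the ratio pinned down, the budget gives q_1* = I/(p_1 + p_2·(q_2/q_1)) and q_2* = (q_2/q_1)·q_1*.
Numerically q_2/q_1 = 2.464541, so q_1* = 54/(13 + 0.84·2.464541) = 3.5832 and q_2* = 2.464541·3.5832 = 8.831.
Expenditure on q_1: 13·3.5832 = 46.582; share = 0.8626.

share on q_1 = 0.8626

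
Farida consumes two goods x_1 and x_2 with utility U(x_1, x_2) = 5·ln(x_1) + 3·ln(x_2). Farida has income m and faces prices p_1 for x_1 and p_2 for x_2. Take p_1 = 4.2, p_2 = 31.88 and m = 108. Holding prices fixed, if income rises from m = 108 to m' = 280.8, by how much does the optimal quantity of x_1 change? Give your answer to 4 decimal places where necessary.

Δx_1* = 25.7143

The MRS is (5/3)·x_2/x_1. Set MRS = p_1/p_2.
So 5·p_2·x_2 = 3·p_1·x_1; combined with the budget, a share 0.625 of income goes to x_1.
Demand: x_1*(p_1,p_2,m) = 0.625·m/p_1 and x_2* = 0.375·m/p_2.
At p_1=4.2, p_2=31.88, m=108: x_1* = 0.625·108/4.2 = 16.0714.
At m' = 280.8: x_1* = 41.7857. Change: 41.7857 − 16.0714 = 25.7143.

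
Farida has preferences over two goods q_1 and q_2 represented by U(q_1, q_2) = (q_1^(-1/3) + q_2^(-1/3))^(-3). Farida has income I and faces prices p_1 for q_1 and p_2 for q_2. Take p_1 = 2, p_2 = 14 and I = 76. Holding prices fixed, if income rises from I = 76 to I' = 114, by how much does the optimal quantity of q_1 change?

From the CES first-order condition, (q_2/q_1)^(4/3) = p_1/p_2.
Hence q_2/q_1 = (p_1/p_2)^(1/(4/3)), i.e. raised to the 0.75 power.
Substitute q_2 = (q_2/q_1)·q_1 into the budget: q_1* = I/(p_1 + p_2·(q_2/q_1)).
Numerically q_2/q_1 = 0.232368, so q_1* = 76/(2 + 14·0.232368) = 14.4675.
At I' = 114: q_1* = 21.7013. Change: 21.7013 − 14.4675 = 7.2338.

Δq_1* = 7.2338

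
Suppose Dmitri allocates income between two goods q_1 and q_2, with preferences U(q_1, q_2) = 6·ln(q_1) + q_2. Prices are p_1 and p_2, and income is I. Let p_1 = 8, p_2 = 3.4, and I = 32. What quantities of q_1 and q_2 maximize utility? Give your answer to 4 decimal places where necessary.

q_1* = 2.55, q_2* = 3.4118

MU_q_1 = 6/q_1, MU_q_2 = 1. Tangency: 6/q_1 = p_1/p_2.
So q_1*(p_1,p_2) = 6·p_2/p_1, independent of income; and q_2* = (I − 6·p_2)/p_2.
At the given prices: q_1* = 6·3.4/8 = 2.55, and q_2* = 3.4118.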